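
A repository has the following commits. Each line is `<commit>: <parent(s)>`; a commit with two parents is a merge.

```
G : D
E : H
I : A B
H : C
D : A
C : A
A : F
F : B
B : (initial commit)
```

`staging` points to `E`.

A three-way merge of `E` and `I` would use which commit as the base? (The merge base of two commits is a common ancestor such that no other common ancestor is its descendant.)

Ancestors of E: {A, B, C, E, F, H}.
Ancestors of I: {A, B, F, I}.
Common ancestors: {A, B, F}.
Among these, A is not an ancestor of any other common ancestor — it is the merge base.

A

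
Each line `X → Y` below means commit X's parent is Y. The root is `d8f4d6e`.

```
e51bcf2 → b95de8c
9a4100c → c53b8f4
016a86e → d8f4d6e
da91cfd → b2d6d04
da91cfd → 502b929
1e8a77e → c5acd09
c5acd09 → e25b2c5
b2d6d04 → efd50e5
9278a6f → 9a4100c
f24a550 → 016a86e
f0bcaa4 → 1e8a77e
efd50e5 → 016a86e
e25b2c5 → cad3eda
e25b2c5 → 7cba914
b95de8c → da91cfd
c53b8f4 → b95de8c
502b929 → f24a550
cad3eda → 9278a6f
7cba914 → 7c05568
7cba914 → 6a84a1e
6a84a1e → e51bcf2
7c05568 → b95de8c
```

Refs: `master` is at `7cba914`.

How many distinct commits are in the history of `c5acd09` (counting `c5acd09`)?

18

Walking parent pointers from c5acd09: reachable set = {016a86e, 502b929, 6a84a1e, 7c05568, 7cba914, 9278a6f, 9a4100c, b2d6d04, b95de8c, c53b8f4, c5acd09, cad3eda, d8f4d6e, da91cfd, e25b2c5, e51bcf2, efd50e5, f24a550}.
That is 18 commits.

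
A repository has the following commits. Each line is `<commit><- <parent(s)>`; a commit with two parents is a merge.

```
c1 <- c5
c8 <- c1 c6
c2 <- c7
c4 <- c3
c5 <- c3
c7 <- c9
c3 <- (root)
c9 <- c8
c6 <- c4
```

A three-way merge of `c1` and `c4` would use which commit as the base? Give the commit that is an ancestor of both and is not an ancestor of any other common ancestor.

c3

Ancestors of c1: {c1, c3, c5}.
Ancestors of c4: {c3, c4}.
Common ancestors: {c3}.
The only common ancestor is c3, so it is the merge base.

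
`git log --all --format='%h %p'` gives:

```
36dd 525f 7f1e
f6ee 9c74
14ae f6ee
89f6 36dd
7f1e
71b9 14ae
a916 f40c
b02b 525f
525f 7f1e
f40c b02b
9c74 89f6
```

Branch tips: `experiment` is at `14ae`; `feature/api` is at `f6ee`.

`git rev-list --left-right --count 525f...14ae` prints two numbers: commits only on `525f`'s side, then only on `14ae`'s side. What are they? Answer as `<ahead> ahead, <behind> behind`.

Reachable from 525f: {525f, 7f1e}.
Reachable from 14ae: {14ae, 36dd, 525f, 7f1e, 89f6, 9c74, f6ee}.
Only in 525f's history (ahead): {} — 0.
Only in 14ae's history (behind): {14ae, 36dd, 89f6, 9c74, f6ee} — 5.

0 ahead, 5 behind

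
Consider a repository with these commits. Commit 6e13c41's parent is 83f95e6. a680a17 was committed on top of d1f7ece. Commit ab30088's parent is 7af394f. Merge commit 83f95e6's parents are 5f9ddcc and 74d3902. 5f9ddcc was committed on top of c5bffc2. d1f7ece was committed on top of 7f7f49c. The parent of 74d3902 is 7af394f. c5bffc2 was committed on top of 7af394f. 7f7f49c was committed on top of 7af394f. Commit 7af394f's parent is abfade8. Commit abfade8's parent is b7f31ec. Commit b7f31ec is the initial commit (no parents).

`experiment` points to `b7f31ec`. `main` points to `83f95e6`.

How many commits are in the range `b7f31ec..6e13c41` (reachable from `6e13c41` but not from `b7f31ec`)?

Reachable from 6e13c41: {5f9ddcc, 6e13c41, 74d3902, 7af394f, 83f95e6, abfade8, b7f31ec, c5bffc2}.
Reachable from b7f31ec: {b7f31ec}.
In 6e13c41's history but not b7f31ec's: {5f9ddcc, 6e13c41, 74d3902, 7af394f, 83f95e6, abfade8, c5bffc2} — 7 commits.

7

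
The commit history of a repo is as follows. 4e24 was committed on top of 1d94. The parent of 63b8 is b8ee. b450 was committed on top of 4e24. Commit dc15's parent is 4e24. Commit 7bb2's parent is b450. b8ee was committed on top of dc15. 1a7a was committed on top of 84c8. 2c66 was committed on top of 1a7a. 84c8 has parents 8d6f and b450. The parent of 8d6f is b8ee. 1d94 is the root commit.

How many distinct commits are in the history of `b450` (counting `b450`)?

3

Walking parent pointers from b450: reachable set = {1d94, 4e24, b450}.
That is 3 commits.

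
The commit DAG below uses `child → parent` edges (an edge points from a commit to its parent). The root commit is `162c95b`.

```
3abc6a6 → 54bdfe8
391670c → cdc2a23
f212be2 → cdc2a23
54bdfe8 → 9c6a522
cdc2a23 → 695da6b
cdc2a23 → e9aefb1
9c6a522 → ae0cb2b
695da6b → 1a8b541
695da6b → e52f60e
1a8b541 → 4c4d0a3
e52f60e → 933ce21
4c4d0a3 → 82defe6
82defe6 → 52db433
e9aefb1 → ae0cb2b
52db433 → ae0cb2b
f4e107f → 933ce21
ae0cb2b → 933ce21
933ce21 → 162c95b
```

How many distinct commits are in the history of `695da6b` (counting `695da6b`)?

Walking parent pointers from 695da6b: reachable set = {162c95b, 1a8b541, 4c4d0a3, 52db433, 695da6b, 82defe6, 933ce21, ae0cb2b, e52f60e}.
That is 9 commits.

9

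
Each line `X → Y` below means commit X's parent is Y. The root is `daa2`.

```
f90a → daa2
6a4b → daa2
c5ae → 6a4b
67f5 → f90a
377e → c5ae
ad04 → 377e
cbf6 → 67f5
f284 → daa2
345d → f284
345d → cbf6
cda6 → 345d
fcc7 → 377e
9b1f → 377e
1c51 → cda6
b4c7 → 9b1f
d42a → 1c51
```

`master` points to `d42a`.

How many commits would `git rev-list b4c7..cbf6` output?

3

Reachable from cbf6: {67f5, cbf6, daa2, f90a}.
Reachable from b4c7: {377e, 6a4b, 9b1f, b4c7, c5ae, daa2}.
In cbf6's history but not b4c7's: {67f5, cbf6, f90a} — 3 commits.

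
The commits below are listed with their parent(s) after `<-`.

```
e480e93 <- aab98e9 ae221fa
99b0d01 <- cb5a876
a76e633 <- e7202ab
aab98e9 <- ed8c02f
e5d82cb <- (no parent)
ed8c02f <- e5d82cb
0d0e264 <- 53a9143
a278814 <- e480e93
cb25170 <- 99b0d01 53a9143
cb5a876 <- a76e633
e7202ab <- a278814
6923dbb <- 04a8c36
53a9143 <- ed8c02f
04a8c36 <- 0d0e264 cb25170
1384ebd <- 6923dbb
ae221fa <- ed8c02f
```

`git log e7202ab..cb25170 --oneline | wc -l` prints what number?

Reachable from cb25170: {53a9143, 99b0d01, a278814, a76e633, aab98e9, ae221fa, cb25170, cb5a876, e480e93, e5d82cb, e7202ab, ed8c02f}.
Reachable from e7202ab: {a278814, aab98e9, ae221fa, e480e93, e5d82cb, e7202ab, ed8c02f}.
In cb25170's history but not e7202ab's: {53a9143, 99b0d01, a76e633, cb25170, cb5a876} — 5 commits.

5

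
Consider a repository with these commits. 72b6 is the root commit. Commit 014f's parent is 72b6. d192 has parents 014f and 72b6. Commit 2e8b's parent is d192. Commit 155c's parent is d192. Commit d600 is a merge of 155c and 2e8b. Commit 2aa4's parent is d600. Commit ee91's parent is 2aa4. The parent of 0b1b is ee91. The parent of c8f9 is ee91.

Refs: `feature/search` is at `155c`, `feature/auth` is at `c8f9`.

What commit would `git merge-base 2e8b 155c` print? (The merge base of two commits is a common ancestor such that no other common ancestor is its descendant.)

d192

Ancestors of 2e8b: {014f, 2e8b, 72b6, d192}.
Ancestors of 155c: {014f, 155c, 72b6, d192}.
Common ancestors: {014f, 72b6, d192}.
Among these, d192 is not an ancestor of any other common ancestor — it is the merge base.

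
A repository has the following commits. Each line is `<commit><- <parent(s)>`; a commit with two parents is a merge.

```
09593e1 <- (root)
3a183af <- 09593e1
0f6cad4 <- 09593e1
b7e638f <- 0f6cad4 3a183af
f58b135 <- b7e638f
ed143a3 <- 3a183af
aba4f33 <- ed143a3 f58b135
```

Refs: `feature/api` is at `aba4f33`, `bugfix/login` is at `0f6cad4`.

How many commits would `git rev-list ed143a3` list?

Walking parent pointers from ed143a3: reachable set = {09593e1, 3a183af, ed143a3}.
That is 3 commits.

3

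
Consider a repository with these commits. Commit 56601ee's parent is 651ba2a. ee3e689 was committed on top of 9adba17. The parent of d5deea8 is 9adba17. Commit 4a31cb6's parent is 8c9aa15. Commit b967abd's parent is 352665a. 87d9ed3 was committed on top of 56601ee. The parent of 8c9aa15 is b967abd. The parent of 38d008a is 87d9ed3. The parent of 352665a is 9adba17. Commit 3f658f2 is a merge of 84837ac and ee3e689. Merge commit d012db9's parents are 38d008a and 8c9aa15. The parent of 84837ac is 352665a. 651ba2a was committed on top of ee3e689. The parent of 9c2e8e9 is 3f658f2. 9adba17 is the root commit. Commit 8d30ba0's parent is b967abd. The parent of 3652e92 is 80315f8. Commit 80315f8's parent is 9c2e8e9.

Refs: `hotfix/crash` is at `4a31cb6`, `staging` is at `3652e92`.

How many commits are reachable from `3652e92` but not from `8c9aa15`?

6

Reachable from 3652e92: {352665a, 3652e92, 3f658f2, 80315f8, 84837ac, 9adba17, 9c2e8e9, ee3e689}.
Reachable from 8c9aa15: {352665a, 8c9aa15, 9adba17, b967abd}.
In 3652e92's history but not 8c9aa15's: {3652e92, 3f658f2, 80315f8, 84837ac, 9c2e8e9, ee3e689} — 6 commits.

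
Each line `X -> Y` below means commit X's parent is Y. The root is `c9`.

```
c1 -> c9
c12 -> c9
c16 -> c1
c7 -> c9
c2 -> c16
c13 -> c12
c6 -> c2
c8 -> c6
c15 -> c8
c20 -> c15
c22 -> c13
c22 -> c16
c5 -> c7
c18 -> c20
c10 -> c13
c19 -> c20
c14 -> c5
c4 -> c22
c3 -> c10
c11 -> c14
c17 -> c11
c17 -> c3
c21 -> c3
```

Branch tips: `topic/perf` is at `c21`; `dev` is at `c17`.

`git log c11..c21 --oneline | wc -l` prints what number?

5

Reachable from c21: {c10, c12, c13, c21, c3, c9}.
Reachable from c11: {c11, c14, c5, c7, c9}.
In c21's history but not c11's: {c10, c12, c13, c21, c3} — 5 commits.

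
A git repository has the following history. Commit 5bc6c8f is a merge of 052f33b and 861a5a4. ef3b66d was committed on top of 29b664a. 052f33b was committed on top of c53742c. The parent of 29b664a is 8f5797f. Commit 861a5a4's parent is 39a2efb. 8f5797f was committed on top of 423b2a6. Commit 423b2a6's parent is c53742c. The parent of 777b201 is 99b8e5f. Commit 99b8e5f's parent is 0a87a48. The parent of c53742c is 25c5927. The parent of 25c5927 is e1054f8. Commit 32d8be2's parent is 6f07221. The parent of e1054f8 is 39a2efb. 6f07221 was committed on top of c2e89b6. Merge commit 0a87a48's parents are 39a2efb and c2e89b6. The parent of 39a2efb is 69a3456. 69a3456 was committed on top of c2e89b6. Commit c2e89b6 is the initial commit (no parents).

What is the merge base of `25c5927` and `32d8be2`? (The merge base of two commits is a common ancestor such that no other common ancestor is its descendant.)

c2e89b6

Ancestors of 25c5927: {25c5927, 39a2efb, 69a3456, c2e89b6, e1054f8}.
Ancestors of 32d8be2: {32d8be2, 6f07221, c2e89b6}.
Common ancestors: {c2e89b6}.
The only common ancestor is c2e89b6, so it is the merge base.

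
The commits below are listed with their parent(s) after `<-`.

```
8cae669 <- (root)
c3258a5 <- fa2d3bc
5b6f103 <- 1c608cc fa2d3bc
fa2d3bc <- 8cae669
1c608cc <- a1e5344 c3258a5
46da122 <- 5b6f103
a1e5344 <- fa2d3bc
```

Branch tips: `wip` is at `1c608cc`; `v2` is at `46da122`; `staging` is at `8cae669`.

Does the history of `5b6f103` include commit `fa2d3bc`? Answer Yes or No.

Yes

Ancestors of 5b6f103 (commits reachable by following parents): {1c608cc, 5b6f103, 8cae669, a1e5344, c3258a5, fa2d3bc}.
fa2d3bc is in that set, so it is an ancestor of 5b6f103.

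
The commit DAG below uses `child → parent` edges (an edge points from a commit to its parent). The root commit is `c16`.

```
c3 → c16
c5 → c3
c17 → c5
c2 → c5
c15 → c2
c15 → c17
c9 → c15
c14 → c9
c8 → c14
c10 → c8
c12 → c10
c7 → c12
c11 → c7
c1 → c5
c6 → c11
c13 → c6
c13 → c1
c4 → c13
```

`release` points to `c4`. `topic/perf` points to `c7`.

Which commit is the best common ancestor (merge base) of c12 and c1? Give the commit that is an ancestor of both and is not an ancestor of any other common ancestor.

c5

Ancestors of c12: {c10, c12, c14, c15, c16, c17, c2, c3, c5, c8, c9}.
Ancestors of c1: {c1, c16, c3, c5}.
Common ancestors: {c16, c3, c5}.
Among these, c5 is not an ancestor of any other common ancestor — it is the merge base.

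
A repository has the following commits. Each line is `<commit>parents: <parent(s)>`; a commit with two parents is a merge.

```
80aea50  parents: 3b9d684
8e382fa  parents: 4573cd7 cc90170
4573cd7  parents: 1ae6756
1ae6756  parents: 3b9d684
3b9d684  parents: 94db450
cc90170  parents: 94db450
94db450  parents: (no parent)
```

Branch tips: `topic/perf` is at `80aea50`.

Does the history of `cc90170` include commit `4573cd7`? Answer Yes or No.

No

Ancestors of cc90170: {94db450, cc90170}.
4573cd7 is not in that set, so it is not an ancestor of cc90170.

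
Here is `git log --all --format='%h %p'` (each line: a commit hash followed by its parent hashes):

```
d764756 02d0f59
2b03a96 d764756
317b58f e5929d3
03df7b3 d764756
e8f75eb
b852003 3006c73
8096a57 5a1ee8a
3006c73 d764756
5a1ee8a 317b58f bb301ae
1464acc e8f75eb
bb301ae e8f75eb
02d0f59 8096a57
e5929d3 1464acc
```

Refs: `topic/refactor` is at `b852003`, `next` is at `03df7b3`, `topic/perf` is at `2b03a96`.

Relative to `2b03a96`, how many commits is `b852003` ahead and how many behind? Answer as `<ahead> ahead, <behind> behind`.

Reachable from b852003: {02d0f59, 1464acc, 3006c73, 317b58f, 5a1ee8a, 8096a57, b852003, bb301ae, d764756, e5929d3, e8f75eb}.
Reachable from 2b03a96: {02d0f59, 1464acc, 2b03a96, 317b58f, 5a1ee8a, 8096a57, bb301ae, d764756, e5929d3, e8f75eb}.
Only in b852003's history (ahead): {3006c73, b852003} — 2.
Only in 2b03a96's history (behind): {2b03a96} — 1.

2 ahead, 1 behind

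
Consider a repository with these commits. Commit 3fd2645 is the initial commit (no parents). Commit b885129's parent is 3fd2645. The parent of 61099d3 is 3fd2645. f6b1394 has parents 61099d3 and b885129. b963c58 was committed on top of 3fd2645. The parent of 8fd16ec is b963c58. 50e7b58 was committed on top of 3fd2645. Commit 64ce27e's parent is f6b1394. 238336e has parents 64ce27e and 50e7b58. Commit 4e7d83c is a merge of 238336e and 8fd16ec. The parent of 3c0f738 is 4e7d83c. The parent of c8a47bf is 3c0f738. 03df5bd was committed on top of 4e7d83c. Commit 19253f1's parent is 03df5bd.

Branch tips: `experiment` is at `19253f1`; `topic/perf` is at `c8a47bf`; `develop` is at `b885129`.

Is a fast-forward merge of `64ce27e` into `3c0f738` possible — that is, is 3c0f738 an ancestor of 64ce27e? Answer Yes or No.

No

A fast-forward from 3c0f738 to 64ce27e is possible iff 3c0f738 is an ancestor of 64ce27e.
Ancestors of 64ce27e: {3fd2645, 61099d3, 64ce27e, b885129, f6b1394}.
3c0f738 is not among them, so fast-forward is not possible.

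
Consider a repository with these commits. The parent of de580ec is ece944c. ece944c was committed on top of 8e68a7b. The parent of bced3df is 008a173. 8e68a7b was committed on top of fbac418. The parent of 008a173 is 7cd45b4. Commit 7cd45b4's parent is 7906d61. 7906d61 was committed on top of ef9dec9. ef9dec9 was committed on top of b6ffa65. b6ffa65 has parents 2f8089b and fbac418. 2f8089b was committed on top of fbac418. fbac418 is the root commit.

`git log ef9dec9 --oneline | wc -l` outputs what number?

4

Walking parent pointers from ef9dec9: reachable set = {2f8089b, b6ffa65, ef9dec9, fbac418}.
That is 4 commits.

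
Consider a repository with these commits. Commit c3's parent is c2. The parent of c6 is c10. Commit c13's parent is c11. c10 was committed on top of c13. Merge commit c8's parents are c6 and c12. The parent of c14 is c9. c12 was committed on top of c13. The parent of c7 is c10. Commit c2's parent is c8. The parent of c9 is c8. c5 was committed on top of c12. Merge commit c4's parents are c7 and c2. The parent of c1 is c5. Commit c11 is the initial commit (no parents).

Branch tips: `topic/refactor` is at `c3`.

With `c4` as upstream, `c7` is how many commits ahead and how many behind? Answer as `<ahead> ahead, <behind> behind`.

Reachable from c7: {c10, c11, c13, c7}.
Reachable from c4: {c10, c11, c12, c13, c2, c4, c6, c7, c8}.
Only in c7's history (ahead): {} — 0.
Only in c4's history (behind): {c12, c2, c4, c6, c8} — 5.

0 ahead, 5 behind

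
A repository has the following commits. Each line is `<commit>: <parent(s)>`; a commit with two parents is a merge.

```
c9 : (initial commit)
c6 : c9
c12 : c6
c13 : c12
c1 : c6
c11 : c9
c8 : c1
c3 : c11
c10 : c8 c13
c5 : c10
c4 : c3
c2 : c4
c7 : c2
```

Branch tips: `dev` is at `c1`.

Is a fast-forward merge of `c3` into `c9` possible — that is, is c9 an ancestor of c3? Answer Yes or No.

Yes

A fast-forward from c9 to c3 is possible iff c9 is an ancestor of c3.
Ancestors of c3: {c11, c3, c9}.
c9 is among them, so fast-forward is possible.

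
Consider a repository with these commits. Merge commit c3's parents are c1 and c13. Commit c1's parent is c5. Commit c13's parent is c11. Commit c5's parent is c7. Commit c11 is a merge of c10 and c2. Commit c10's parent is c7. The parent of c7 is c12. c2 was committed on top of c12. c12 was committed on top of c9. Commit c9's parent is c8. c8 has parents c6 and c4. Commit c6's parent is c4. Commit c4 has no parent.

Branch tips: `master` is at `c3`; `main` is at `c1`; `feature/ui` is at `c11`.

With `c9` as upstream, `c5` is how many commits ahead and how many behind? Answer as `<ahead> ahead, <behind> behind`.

3 ahead, 0 behind

Reachable from c5: {c12, c4, c5, c6, c7, c8, c9}.
Reachable from c9: {c4, c6, c8, c9}.
Only in c5's history (ahead): {c12, c5, c7} — 3.
Only in c9's history (behind): {} — 0.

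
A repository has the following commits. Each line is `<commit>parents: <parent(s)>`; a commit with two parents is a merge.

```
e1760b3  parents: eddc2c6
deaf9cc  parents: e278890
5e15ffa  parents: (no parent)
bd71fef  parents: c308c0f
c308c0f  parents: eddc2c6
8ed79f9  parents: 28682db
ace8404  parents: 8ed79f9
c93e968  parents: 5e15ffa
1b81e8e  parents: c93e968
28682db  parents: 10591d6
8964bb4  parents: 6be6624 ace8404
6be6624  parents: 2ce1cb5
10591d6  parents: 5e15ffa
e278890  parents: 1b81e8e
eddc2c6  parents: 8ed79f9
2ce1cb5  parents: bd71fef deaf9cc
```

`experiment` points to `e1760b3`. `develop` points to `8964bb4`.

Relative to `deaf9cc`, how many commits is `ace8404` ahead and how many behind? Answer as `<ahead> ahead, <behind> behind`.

4 ahead, 4 behind

Reachable from ace8404: {10591d6, 28682db, 5e15ffa, 8ed79f9, ace8404}.
Reachable from deaf9cc: {1b81e8e, 5e15ffa, c93e968, deaf9cc, e278890}.
Only in ace8404's history (ahead): {10591d6, 28682db, 8ed79f9, ace8404} — 4.
Only in deaf9cc's history (behind): {1b81e8e, c93e968, deaf9cc, e278890} — 4.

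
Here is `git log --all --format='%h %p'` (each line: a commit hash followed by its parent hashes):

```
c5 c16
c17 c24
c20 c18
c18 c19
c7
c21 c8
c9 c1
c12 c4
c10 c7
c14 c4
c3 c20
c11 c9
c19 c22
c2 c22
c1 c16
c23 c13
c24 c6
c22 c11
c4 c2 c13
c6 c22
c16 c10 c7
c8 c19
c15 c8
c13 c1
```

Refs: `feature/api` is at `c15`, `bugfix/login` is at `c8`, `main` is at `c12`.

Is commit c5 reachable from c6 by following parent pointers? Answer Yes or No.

Ancestors of c6: {c1, c10, c11, c16, c22, c6, c7, c9}.
c5 is not in that set, so it is not an ancestor of c6.

No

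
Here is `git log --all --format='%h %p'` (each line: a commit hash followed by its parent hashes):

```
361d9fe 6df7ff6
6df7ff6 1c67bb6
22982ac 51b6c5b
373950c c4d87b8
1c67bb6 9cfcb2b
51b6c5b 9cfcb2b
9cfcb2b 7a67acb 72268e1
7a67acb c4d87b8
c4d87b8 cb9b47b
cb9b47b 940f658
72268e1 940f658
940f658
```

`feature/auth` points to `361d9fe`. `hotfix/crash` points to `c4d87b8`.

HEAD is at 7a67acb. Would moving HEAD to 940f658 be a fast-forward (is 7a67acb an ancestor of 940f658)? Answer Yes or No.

A fast-forward from 7a67acb to 940f658 is possible iff 7a67acb is an ancestor of 940f658.
Ancestors of 940f658: {940f658}.
7a67acb is not among them, so fast-forward is not possible.

No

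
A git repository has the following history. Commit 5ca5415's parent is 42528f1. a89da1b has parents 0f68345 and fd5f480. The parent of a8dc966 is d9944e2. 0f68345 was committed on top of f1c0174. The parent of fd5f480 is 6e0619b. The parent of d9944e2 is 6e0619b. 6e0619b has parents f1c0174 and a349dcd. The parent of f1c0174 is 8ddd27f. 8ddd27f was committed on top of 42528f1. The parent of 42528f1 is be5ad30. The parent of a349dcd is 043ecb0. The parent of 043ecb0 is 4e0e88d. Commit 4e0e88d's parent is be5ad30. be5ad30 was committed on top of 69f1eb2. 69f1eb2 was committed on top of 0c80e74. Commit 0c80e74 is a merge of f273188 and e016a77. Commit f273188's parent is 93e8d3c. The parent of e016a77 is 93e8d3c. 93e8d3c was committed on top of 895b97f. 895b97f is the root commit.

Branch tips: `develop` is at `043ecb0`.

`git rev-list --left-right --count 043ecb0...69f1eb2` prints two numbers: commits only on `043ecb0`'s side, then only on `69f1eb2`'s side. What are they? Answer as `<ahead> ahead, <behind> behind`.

Reachable from 043ecb0: {043ecb0, 0c80e74, 4e0e88d, 69f1eb2, 895b97f, 93e8d3c, be5ad30, e016a77, f273188}.
Reachable from 69f1eb2: {0c80e74, 69f1eb2, 895b97f, 93e8d3c, e016a77, f273188}.
Only in 043ecb0's history (ahead): {043ecb0, 4e0e88d, be5ad30} — 3.
Only in 69f1eb2's history (behind): {} — 0.

3 ahead, 0 behind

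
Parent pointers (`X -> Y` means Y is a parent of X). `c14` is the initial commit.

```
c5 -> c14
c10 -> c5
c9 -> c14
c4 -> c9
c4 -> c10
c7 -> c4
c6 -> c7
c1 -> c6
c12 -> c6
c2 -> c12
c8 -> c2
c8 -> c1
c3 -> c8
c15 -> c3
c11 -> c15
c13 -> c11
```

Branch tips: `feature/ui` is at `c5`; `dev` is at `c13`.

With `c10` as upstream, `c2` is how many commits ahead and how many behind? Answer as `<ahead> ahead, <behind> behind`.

Reachable from c2: {c10, c12, c14, c2, c4, c5, c6, c7, c9}.
Reachable from c10: {c10, c14, c5}.
Only in c2's history (ahead): {c12, c2, c4, c6, c7, c9} — 6.
Only in c10's history (behind): {} — 0.

6 ahead, 0 behind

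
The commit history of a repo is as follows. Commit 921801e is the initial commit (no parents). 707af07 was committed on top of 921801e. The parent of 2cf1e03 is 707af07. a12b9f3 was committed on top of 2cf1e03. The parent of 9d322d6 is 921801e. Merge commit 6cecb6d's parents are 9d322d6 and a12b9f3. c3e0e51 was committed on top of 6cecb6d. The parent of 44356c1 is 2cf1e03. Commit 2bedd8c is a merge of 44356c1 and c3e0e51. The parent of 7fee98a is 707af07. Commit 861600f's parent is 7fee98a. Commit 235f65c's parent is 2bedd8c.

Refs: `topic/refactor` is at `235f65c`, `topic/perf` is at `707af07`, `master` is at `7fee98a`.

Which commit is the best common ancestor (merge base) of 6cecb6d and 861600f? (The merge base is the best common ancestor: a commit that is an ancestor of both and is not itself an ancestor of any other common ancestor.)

707af07

Ancestors of 6cecb6d: {2cf1e03, 6cecb6d, 707af07, 921801e, 9d322d6, a12b9f3}.
Ancestors of 861600f: {707af07, 7fee98a, 861600f, 921801e}.
Common ancestors: {707af07, 921801e}.
Among these, 707af07 is not an ancestor of any other common ancestor — it is the merge base.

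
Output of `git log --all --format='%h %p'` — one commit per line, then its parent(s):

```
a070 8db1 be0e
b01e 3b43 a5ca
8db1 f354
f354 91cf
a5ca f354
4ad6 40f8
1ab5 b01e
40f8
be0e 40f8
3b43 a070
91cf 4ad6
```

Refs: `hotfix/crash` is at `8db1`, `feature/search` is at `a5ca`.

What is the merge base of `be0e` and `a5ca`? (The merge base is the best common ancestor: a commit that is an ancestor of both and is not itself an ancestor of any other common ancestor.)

40f8

Ancestors of be0e: {40f8, be0e}.
Ancestors of a5ca: {40f8, 4ad6, 91cf, a5ca, f354}.
Common ancestors: {40f8}.
The only common ancestor is 40f8, so it is the merge base.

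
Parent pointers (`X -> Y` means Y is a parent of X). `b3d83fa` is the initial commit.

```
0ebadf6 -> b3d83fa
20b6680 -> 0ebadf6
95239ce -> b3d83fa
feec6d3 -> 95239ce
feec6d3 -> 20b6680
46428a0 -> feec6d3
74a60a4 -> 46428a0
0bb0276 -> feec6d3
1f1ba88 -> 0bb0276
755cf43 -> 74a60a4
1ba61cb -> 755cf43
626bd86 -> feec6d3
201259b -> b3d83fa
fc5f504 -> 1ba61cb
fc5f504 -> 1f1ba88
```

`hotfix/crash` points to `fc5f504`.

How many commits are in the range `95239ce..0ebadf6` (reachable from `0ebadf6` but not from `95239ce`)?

1

Reachable from 0ebadf6: {0ebadf6, b3d83fa}.
Reachable from 95239ce: {95239ce, b3d83fa}.
In 0ebadf6's history but not 95239ce's: {0ebadf6} — 1 commit.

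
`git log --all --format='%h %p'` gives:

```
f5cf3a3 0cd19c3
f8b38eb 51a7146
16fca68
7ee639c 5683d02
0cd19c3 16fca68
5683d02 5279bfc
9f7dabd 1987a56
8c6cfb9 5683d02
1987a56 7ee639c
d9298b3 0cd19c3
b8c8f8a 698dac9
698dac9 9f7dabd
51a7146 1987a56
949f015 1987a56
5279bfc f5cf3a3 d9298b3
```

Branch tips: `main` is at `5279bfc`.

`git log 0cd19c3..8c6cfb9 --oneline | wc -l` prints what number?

5

Reachable from 8c6cfb9: {0cd19c3, 16fca68, 5279bfc, 5683d02, 8c6cfb9, d9298b3, f5cf3a3}.
Reachable from 0cd19c3: {0cd19c3, 16fca68}.
In 8c6cfb9's history but not 0cd19c3's: {5279bfc, 5683d02, 8c6cfb9, d9298b3, f5cf3a3} — 5 commits.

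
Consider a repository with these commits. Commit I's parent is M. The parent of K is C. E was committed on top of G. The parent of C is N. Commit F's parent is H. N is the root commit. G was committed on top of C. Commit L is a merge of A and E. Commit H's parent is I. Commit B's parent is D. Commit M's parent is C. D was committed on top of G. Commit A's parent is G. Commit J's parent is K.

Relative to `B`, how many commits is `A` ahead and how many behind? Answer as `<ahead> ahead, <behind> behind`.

Reachable from A: {A, C, G, N}.
Reachable from B: {B, C, D, G, N}.
Only in A's history (ahead): {A} — 1.
Only in B's history (behind): {B, D} — 2.

1 ahead, 2 behind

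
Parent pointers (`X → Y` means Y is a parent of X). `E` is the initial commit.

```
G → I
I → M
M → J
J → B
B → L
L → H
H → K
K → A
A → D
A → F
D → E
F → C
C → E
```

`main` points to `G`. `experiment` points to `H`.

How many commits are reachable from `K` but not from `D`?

4

Reachable from K: {A, C, D, E, F, K}.
Reachable from D: {D, E}.
In K's history but not D's: {A, C, F, K} — 4 commits.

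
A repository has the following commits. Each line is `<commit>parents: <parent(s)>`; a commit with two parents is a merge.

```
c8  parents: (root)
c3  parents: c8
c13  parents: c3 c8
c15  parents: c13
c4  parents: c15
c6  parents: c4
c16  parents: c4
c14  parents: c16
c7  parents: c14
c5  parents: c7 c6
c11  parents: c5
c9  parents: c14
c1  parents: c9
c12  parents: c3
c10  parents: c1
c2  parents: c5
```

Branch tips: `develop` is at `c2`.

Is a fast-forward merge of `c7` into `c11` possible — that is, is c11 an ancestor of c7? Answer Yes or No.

No

A fast-forward from c11 to c7 is possible iff c11 is an ancestor of c7.
Ancestors of c7: {c13, c14, c15, c16, c3, c4, c7, c8}.
c11 is not among them, so fast-forward is not possible.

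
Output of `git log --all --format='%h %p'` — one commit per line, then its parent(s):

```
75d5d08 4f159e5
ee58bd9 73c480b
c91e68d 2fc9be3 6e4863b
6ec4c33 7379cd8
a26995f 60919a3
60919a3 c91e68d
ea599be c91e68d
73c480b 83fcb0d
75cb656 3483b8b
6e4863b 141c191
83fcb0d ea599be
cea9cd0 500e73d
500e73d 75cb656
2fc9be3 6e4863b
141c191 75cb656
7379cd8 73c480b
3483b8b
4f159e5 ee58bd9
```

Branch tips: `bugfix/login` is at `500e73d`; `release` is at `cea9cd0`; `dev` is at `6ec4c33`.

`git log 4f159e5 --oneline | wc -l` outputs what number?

Walking parent pointers from 4f159e5: reachable set = {141c191, 2fc9be3, 3483b8b, 4f159e5, 6e4863b, 73c480b, 75cb656, 83fcb0d, c91e68d, ea599be, ee58bd9}.
That is 11 commits.

11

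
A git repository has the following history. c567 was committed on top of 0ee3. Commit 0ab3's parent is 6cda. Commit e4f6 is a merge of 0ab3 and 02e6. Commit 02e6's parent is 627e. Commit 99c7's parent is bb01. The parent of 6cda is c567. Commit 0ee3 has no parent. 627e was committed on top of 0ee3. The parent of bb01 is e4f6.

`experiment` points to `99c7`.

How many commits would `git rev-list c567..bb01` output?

6

Reachable from bb01: {02e6, 0ab3, 0ee3, 627e, 6cda, bb01, c567, e4f6}.
Reachable from c567: {0ee3, c567}.
In bb01's history but not c567's: {02e6, 0ab3, 627e, 6cda, bb01, e4f6} — 6 commits.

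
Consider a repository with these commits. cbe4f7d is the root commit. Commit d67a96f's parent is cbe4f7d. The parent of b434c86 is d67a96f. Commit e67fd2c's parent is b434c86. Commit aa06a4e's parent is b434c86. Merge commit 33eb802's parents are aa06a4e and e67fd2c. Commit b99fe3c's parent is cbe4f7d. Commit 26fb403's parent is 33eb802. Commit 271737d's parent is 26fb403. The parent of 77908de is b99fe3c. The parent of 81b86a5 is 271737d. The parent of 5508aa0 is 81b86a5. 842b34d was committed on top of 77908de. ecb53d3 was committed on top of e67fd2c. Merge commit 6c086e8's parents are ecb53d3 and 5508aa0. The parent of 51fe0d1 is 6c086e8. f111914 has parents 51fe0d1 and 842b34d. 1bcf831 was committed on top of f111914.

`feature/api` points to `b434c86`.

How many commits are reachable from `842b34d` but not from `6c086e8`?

Reachable from 842b34d: {77908de, 842b34d, b99fe3c, cbe4f7d}.
Reachable from 6c086e8: {26fb403, 271737d, 33eb802, 5508aa0, 6c086e8, 81b86a5, aa06a4e, b434c86, cbe4f7d, d67a96f, e67fd2c, ecb53d3}.
In 842b34d's history but not 6c086e8's: {77908de, 842b34d, b99fe3c} — 3 commits.

3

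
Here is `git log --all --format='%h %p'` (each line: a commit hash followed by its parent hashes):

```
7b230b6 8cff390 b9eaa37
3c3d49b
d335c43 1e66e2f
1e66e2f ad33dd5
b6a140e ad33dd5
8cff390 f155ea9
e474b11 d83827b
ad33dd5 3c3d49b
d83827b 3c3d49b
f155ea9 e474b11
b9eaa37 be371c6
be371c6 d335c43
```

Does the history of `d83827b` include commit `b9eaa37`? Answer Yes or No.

Ancestors of d83827b: {3c3d49b, d83827b}.
b9eaa37 is not in that set, so it is not an ancestor of d83827b.

No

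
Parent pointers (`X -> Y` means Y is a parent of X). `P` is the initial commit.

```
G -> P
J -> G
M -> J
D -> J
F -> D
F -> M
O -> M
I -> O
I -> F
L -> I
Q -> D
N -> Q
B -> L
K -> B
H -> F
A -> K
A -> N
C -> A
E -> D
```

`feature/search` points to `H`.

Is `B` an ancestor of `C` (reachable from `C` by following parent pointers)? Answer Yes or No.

Ancestors of C (commits reachable by following parents): {A, B, C, D, F, G, I, J, K, L, M, N, O, P, Q}.
B is in that set, so it is an ancestor of C.

Yes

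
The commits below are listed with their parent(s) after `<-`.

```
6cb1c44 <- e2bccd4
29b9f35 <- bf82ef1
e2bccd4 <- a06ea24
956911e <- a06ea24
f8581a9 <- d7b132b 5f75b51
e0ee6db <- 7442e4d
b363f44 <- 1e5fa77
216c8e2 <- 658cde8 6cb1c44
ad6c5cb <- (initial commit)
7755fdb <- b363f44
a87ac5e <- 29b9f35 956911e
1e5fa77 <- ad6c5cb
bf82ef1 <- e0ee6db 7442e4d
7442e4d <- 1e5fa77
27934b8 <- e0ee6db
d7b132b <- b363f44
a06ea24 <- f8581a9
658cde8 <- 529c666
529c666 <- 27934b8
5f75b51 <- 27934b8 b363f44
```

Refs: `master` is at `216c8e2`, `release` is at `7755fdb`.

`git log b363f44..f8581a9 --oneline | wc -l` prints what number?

Reachable from f8581a9: {1e5fa77, 27934b8, 5f75b51, 7442e4d, ad6c5cb, b363f44, d7b132b, e0ee6db, f8581a9}.
Reachable from b363f44: {1e5fa77, ad6c5cb, b363f44}.
In f8581a9's history but not b363f44's: {27934b8, 5f75b51, 7442e4d, d7b132b, e0ee6db, f8581a9} — 6 commits.

6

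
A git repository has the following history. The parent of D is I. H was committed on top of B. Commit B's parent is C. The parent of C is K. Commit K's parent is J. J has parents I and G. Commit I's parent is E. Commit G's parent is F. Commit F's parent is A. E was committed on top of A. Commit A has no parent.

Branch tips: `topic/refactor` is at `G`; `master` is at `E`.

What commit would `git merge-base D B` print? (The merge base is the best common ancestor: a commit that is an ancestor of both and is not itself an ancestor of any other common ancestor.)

Ancestors of D: {A, D, E, I}.
Ancestors of B: {A, B, C, E, F, G, I, J, K}.
Common ancestors: {A, E, I}.
Among these, I is not an ancestor of any other common ancestor — it is the merge base.

I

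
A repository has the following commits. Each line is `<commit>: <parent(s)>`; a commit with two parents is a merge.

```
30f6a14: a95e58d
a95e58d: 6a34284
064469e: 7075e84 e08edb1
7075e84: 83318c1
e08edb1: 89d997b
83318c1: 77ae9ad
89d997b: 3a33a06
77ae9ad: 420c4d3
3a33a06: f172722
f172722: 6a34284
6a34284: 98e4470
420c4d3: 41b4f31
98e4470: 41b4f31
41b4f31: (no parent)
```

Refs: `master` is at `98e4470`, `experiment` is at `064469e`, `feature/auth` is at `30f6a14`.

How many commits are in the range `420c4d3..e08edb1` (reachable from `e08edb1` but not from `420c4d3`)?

Reachable from e08edb1: {3a33a06, 41b4f31, 6a34284, 89d997b, 98e4470, e08edb1, f172722}.
Reachable from 420c4d3: {41b4f31, 420c4d3}.
In e08edb1's history but not 420c4d3's: {3a33a06, 6a34284, 89d997b, 98e4470, e08edb1, f172722} — 6 commits.

6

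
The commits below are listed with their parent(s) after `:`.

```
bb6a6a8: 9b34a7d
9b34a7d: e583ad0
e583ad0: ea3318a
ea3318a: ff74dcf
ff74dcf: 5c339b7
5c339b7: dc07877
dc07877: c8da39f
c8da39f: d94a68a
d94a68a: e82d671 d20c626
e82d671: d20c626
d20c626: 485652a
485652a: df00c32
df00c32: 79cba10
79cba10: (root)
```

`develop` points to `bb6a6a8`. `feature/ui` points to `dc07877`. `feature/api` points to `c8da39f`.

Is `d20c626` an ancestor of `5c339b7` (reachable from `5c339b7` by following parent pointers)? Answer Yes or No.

Ancestors of 5c339b7 (commits reachable by following parents): {485652a, 5c339b7, 79cba10, c8da39f, d20c626, d94a68a, dc07877, df00c32, e82d671}.
d20c626 is in that set, so it is an ancestor of 5c339b7.

Yes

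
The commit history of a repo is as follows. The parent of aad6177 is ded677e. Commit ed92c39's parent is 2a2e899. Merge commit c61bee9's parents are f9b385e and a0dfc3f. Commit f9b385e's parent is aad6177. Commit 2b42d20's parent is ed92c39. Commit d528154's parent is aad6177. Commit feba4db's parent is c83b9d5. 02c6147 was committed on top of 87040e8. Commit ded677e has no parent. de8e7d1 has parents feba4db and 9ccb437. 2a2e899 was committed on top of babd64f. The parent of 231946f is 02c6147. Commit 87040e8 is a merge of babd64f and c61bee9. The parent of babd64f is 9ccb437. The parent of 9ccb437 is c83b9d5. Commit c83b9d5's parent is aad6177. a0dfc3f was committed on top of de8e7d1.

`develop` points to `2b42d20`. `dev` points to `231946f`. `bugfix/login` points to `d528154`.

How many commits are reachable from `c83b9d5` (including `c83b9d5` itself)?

Walking parent pointers from c83b9d5: reachable set = {aad6177, c83b9d5, ded677e}.
That is 3 commits.

3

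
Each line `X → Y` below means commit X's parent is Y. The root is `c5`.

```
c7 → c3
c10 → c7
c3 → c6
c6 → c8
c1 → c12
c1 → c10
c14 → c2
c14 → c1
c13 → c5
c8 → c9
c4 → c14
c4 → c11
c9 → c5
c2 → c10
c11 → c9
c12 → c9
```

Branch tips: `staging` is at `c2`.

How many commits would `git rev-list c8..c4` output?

10

Reachable from c4: {c1, c10, c11, c12, c14, c2, c3, c4, c5, c6, c7, c8, c9}.
Reachable from c8: {c5, c8, c9}.
In c4's history but not c8's: {c1, c10, c11, c12, c14, c2, c3, c4, c6, c7} — 10 commits.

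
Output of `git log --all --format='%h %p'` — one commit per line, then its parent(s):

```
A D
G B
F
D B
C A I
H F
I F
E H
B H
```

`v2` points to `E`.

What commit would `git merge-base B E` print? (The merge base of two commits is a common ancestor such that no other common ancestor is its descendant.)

Ancestors of B: {B, F, H}.
Ancestors of E: {E, F, H}.
Common ancestors: {F, H}.
Among these, H is not an ancestor of any other common ancestor — it is the merge base.

H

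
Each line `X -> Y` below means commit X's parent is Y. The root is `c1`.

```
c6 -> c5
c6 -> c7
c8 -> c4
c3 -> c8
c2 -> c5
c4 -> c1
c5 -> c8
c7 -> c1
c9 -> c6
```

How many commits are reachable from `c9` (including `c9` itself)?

Walking parent pointers from c9: reachable set = {c1, c4, c5, c6, c7, c8, c9}.
That is 7 commits.

7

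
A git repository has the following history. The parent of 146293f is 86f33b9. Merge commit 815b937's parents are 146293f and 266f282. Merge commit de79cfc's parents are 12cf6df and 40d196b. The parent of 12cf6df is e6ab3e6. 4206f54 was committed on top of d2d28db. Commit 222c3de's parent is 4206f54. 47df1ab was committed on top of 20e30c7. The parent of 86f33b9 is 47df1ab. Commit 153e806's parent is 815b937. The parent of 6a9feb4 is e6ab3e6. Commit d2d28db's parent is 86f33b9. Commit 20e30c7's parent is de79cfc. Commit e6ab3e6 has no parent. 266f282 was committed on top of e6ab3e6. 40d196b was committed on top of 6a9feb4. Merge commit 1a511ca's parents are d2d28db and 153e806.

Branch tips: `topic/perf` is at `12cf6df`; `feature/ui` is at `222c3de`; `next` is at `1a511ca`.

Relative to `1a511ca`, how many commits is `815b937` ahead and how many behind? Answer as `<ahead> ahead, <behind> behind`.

0 ahead, 3 behind

Reachable from 815b937: {12cf6df, 146293f, 20e30c7, 266f282, 40d196b, 47df1ab, 6a9feb4, 815b937, 86f33b9, de79cfc, e6ab3e6}.
Reachable from 1a511ca: {12cf6df, 146293f, 153e806, 1a511ca, 20e30c7, 266f282, 40d196b, 47df1ab, 6a9feb4, 815b937, 86f33b9, d2d28db, de79cfc, e6ab3e6}.
Only in 815b937's history (ahead): {} — 0.
Only in 1a511ca's history (behind): {153e806, 1a511ca, d2d28db} — 3.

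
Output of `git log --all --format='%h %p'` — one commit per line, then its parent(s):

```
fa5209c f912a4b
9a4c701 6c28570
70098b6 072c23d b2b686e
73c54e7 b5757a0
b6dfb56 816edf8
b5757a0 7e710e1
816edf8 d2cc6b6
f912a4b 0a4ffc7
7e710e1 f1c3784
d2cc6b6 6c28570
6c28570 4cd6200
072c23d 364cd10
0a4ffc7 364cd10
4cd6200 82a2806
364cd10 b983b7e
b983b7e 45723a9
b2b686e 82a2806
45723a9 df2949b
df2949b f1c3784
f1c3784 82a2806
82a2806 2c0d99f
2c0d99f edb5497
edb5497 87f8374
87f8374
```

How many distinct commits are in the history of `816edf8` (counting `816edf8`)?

8

Walking parent pointers from 816edf8: reachable set = {2c0d99f, 4cd6200, 6c28570, 816edf8, 82a2806, 87f8374, d2cc6b6, edb5497}.
That is 8 commits.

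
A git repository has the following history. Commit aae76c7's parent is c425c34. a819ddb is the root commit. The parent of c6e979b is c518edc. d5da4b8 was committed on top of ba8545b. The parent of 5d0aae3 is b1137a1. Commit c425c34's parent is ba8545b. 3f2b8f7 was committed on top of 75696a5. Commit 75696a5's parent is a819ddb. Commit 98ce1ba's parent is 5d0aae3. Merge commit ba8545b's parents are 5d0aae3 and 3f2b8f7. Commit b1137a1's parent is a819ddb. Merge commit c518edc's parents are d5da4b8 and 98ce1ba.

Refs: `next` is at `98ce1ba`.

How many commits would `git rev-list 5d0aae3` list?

3

Walking parent pointers from 5d0aae3: reachable set = {5d0aae3, a819ddb, b1137a1}.
That is 3 commits.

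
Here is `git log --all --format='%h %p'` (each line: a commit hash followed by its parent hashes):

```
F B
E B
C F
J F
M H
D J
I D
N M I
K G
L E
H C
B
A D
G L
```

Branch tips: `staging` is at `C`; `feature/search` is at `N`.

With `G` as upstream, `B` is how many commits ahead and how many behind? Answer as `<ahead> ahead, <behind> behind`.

Reachable from B: {B}.
Reachable from G: {B, E, G, L}.
Only in B's history (ahead): {} — 0.
Only in G's history (behind): {E, G, L} — 3.

0 ahead, 3 behind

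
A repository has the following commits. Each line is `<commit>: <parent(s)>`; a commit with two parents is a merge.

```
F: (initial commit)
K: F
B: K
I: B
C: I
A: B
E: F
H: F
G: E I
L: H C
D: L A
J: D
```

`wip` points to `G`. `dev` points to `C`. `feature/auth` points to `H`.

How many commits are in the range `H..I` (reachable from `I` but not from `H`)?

Reachable from I: {B, F, I, K}.
Reachable from H: {F, H}.
In I's history but not H's: {B, I, K} — 3 commits.

3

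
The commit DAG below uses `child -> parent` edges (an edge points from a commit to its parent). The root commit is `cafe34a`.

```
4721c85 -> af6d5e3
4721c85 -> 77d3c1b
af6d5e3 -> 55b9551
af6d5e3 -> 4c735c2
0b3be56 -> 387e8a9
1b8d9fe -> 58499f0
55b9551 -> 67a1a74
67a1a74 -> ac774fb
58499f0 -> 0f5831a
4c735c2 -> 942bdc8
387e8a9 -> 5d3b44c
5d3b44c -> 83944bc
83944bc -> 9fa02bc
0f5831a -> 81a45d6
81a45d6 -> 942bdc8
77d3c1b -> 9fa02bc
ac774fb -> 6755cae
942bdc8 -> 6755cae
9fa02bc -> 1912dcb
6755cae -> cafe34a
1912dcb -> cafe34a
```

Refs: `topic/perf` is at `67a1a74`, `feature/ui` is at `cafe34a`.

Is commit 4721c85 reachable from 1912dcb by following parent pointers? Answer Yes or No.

No

Ancestors of 1912dcb: {1912dcb, cafe34a}.
4721c85 is not in that set, so it is not an ancestor of 1912dcb.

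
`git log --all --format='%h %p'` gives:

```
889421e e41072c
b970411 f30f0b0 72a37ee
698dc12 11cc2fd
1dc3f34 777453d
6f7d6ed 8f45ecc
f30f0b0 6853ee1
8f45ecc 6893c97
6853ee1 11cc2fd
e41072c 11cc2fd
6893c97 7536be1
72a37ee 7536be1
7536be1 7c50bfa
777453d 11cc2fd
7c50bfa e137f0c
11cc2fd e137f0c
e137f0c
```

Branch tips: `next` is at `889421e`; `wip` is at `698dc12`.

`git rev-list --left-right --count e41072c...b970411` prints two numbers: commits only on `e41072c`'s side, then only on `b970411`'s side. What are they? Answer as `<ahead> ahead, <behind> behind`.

1 ahead, 6 behind

Reachable from e41072c: {11cc2fd, e137f0c, e41072c}.
Reachable from b970411: {11cc2fd, 6853ee1, 72a37ee, 7536be1, 7c50bfa, b970411, e137f0c, f30f0b0}.
Only in e41072c's history (ahead): {e41072c} — 1.
Only in b970411's history (behind): {6853ee1, 72a37ee, 7536be1, 7c50bfa, b970411, f30f0b0} — 6.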